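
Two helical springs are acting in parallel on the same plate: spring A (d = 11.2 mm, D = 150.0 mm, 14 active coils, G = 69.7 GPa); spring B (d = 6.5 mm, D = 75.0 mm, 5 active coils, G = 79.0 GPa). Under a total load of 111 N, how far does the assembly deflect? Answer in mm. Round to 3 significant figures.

k_A = Gd⁴/(8D³N_a) = (69.7×10³)(11.2⁴)/(8·150.0³·14) = 2.9014 N/mm
k_B = Gd⁴/(8D³N_a) = (79.0×10³)(6.5⁴)/(8·75.0³·5) = 8.3567 N/mm
Parallel: k_eq = 2.9014 + 8.3567 = 11.258 N/mm
δ = F/k_eq = 111/11.258 = 9.8595 mm

9.86 mm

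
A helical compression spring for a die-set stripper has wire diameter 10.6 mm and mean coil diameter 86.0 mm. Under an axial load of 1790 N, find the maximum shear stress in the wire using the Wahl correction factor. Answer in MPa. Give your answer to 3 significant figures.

Spring index C = D/d = 86.0/10.6 = 8.1132
K_W = (4C−1)/(4C−4) + 0.615/C = 31.453/28.453 + 0.0758 = 1.1812
τ₀ = 8FD/(πd³) = 8·1790·86.0/(π·10.6³) = 1.23152e+06/3741.7 = 329.13 MPa
τ_max = K·τ₀ = 1.1812 × 329.13 = 388.79 MPa

389 MPa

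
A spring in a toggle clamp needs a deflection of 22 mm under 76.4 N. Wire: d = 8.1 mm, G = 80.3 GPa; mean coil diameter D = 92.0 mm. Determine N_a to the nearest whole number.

16

Required rate k = F/δ = 76.4/22 = 3.4727 N/mm
N_a = Gd⁴/(8D³k) = (80.3×10³ × 8.1⁴)/(8 × 92.0³ × 3.4727)
    = 3.45665e+08 / 2.16334e+07 = 15.98 → 16 coils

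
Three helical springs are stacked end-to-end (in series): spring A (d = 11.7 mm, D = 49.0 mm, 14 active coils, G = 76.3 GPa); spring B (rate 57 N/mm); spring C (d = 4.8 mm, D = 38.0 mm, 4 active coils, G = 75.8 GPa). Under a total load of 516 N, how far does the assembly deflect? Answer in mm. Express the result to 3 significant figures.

36.3 mm

k_A = Gd⁴/(8D³N_a) = (76.3×10³)(11.7⁴)/(8·49.0³·14) = 108.51 N/mm
k_C = Gd⁴/(8D³N_a) = (75.8×10³)(4.8⁴)/(8·38.0³·4) = 22.916 N/mm
Series: 1/k_eq = 1/108.51 + 1/57 + 1/22.916 = 0.070398; k_eq = 14.205 N/mm
δ = F/k_eq = 516/14.205 = 36.325 mm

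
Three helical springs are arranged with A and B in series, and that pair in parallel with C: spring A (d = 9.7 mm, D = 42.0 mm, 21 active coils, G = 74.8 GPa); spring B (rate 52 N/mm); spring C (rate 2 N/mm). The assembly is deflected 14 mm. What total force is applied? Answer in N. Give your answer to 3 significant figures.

k_A = Gd⁴/(8D³N_a) = (74.8×10³)(9.7⁴)/(8·42.0³·21) = 53.202 N/mm
Springs A,B series: k_AB = 1/(1/53.202+1/52) = 26.297 N/mm; parallel with C: k_eq = 26.297+2 = 28.297 N/mm
F = k_eq·δ = 28.297·14 = 396.16 N

396 N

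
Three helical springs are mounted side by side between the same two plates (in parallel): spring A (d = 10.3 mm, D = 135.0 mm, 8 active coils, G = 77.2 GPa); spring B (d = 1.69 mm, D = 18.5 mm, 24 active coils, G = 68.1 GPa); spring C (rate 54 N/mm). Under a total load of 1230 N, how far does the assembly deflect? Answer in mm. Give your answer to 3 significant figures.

20.5 mm

k_A = Gd⁴/(8D³N_a) = (77.2×10³)(10.3⁴)/(8·135.0³·8) = 5.518 N/mm
k_B = Gd⁴/(8D³N_a) = (68.1×10³)(1.69⁴)/(8·18.5³·24) = 0.45696 N/mm
Parallel: k_eq = 5.518 + 0.45696 + 54 = 59.975 N/mm
δ = F/k_eq = 1230/59.975 = 20.509 mm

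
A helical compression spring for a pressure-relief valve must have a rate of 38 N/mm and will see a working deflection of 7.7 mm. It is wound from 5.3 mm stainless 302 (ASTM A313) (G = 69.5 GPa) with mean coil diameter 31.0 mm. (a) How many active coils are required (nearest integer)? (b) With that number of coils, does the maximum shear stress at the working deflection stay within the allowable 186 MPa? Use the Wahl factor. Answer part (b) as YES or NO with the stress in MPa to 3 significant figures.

(a) 6 coils; (b) NO, τ_max = 197 MPa

N_a = Gd⁴/(8D³k) = (69.5×10³)(5.3⁴)/(8·31.0³·38) = 6.055 → N_a = 6
Actual rate k = Gd⁴/(8D³·6) = 38.35 N/mm
Working load F = kδ = 38.35·7.7 = 295.29 N
C = 31.0/5.3 = 5.8491; K_W = (4C−1)/(4C−4)+0.615/C = 1.2598
τ_max = K_W·8FD/(πd³) = 1.2598·156.58 = 197.26 MPa
τ_max > 186 MPa → exceeds allowable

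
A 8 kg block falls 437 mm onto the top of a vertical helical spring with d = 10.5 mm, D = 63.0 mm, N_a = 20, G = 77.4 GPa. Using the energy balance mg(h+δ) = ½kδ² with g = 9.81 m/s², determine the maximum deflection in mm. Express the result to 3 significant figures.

57.4 mm

k = Gd⁴/(8D³N_a) = (77.4×10³)(10.5⁴)/(8·63.0³·20) = 23.516 N/mm
W = mg = 8 × 9.81 = 78.48 N
½kδ² − Wδ − Wh = 0 → δ = (W + √(W² + 2kWh))/k
δ = (78.48 + √(6159.1 + 1.61297e+06))/23.516 = (78.48 + 1272.5)/23.516 = 57.448 mm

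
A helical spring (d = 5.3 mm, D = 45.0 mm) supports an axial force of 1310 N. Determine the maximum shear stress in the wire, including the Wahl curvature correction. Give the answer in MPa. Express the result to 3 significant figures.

1180 MPa

Spring index C = D/d = 45.0/5.3 = 8.4906
K_W = (4C−1)/(4C−4) + 0.615/C = 32.962/29.962 + 0.0724 = 1.1726
τ₀ = 8FD/(πd³) = 8·1310·45.0/(π·5.3³) = 471600/467.71 = 1008.3 MPa
τ_max = K·τ₀ = 1.1726 × 1008.3 = 1182.3 MPa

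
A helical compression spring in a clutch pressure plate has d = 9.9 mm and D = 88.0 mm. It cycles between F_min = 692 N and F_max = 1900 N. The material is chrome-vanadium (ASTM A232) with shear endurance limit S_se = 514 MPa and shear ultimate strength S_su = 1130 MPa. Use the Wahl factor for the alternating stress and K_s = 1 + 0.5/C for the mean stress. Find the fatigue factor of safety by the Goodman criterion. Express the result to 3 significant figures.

1.68

C = D/d = 88.0/9.9 = 8.8889; K_W = (4C−1)/(4C−4)+0.615/C = 1.1643; K_s = 1+0.5/C = 1.0562
F_a = (F_max−F_min)/2 = 604 N; F_m = (F_max+F_min)/2 = 1296 N
τ_a = K_W·8F_aD/(πd³) = 1.1643 × 139.49 = 162.41 MPa
τ_m = K_s·8F_mD/(πd³) = 1.0562 × 299.31 = 316.15 MPa
Goodman: 1/n_f = τ_a/S_se + τ_m/S_su = 162.41/514 + 316.15/1130 = 0.31597 + 0.27978 = 0.59574
n_f = 1/0.59574 = 1.679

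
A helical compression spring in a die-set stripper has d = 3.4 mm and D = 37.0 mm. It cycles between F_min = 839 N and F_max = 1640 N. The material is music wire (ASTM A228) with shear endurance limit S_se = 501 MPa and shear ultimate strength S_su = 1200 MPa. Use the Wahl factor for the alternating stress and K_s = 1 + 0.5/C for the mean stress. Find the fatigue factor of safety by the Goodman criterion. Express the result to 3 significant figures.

0.210

C = D/d = 37.0/3.4 = 10.8824; K_W = (4C−1)/(4C−4)+0.615/C = 1.1324; K_s = 1+0.5/C = 1.0459
F_a = (F_max−F_min)/2 = 400.5 N; F_m = (F_max+F_min)/2 = 1239.5 N
τ_a = K_W·8F_aD/(πd³) = 1.1324 × 960.08 = 1087.2 MPa
τ_m = K_s·8F_mD/(πd³) = 1.0459 × 2971.3 = 3107.9 MPa
Goodman: 1/n_f = τ_a/S_se + τ_m/S_su = 1087.2/501 + 3107.9/1200 = 2.17006 + 2.58988 = 4.7599
n_f = 1/4.7599 = 0.2101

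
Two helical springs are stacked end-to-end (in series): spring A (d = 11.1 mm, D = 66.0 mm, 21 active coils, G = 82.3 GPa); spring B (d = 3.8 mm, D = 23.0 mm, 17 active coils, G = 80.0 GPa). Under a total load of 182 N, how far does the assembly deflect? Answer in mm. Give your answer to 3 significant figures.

25.1 mm

k_A = Gd⁴/(8D³N_a) = (82.3×10³)(11.1⁴)/(8·66.0³·21) = 25.867 N/mm
k_B = Gd⁴/(8D³N_a) = (80.0×10³)(3.8⁴)/(8·23.0³·17) = 10.081 N/mm
Series: 1/k_eq = 1/25.867 + 1/10.081 = 0.13786; k_eq = 7.254 N/mm
δ = F/k_eq = 182/7.254 = 25.09 mm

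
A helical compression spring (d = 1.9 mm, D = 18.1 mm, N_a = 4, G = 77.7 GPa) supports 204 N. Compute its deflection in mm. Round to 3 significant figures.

k = Gd⁴/(8D³N_a) = (77.7×10³)(1.9⁴)/(8·18.1³·4) = 5.3364 N/mm
δ = F/k = 204 / 5.3364 = 38.228 mm

38.2 mm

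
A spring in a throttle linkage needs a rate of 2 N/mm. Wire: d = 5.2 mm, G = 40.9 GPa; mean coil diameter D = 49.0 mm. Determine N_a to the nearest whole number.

N_a = Gd⁴/(8D³k) = (40.9×10³ × 5.2⁴)/(8 × 49.0³ × 2)
    = 2.99045e+07 / 1.88238e+06 = 15.89 → 16 coils

16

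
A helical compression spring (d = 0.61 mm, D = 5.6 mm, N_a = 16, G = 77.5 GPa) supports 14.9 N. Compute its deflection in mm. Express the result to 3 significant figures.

31.2 mm

k = Gd⁴/(8D³N_a) = (77.5×10³)(0.61⁴)/(8·5.6³·16) = 0.47736 N/mm
δ = F/k = 14.9 / 0.47736 = 31.213 mm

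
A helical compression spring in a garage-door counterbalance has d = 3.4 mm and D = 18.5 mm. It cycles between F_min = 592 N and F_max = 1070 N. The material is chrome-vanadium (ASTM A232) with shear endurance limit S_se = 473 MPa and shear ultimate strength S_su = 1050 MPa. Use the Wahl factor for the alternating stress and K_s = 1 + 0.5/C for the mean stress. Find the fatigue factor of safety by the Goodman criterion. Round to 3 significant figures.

C = D/d = 18.5/3.4 = 5.4412; K_W = (4C−1)/(4C−4)+0.615/C = 1.2819; K_s = 1+0.5/C = 1.0919
F_a = (F_max−F_min)/2 = 239 N; F_m = (F_max+F_min)/2 = 831 N
τ_a = K_W·8F_aD/(πd³) = 1.2819 × 286.47 = 367.22 MPa
τ_m = K_s·8F_mD/(πd³) = 1.0919 × 996.04 = 1087.6 MPa
Goodman: 1/n_f = τ_a/S_se + τ_m/S_su = 367.22/473 + 1087.6/1050 = 0.77637 + 1.03578 = 1.8121
n_f = 1/1.8121 = 0.5518

0.552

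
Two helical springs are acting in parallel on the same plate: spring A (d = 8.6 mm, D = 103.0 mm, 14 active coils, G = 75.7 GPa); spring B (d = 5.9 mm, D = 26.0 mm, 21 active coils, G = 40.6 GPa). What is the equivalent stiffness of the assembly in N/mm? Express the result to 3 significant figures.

20.0 N/mm

k_A = Gd⁴/(8D³N_a) = (75.7×10³)(8.6⁴)/(8·103.0³·14) = 3.3835 N/mm
k_B = Gd⁴/(8D³N_a) = (40.6×10³)(5.9⁴)/(8·26.0³·21) = 16.661 N/mm
Parallel: k_eq = 3.3835 + 16.661 = 20.045 N/mm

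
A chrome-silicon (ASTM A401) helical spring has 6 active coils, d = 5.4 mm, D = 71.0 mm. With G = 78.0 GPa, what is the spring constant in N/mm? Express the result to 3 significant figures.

k = Gd⁴/(8D³N_a) = (78.0×10³ × 5.4⁴) / (8 × 71.0³ × 6)
  = 6.63238e+07 / 1.71797e+07 = 3.8606 N/mm

3.86 N/mm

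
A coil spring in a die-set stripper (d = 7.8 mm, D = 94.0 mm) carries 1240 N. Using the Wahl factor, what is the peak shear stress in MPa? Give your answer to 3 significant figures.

700 MPa

Spring index C = D/d = 94.0/7.8 = 12.0513
K_W = (4C−1)/(4C−4) + 0.615/C = 47.205/44.205 + 0.0510 = 1.1189
τ₀ = 8FD/(πd³) = 8·1240·94.0/(π·7.8³) = 932480/1490.8 = 625.47 MPa
τ_max = K·τ₀ = 1.1189 × 625.47 = 699.84 MPa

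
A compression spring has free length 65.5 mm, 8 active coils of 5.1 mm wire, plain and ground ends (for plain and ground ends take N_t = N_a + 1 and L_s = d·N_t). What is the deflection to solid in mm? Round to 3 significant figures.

N_t = 9; L_s = 5.1·9 = 45.9 mm
δ_solid = L₀ − L_s = 65.5 − 45.9 = 19.6 mm

19.6 mm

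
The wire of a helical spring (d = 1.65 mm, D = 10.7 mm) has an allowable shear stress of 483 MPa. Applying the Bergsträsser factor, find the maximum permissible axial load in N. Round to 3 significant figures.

65.4 N

C = D/d = 10.7/1.65 = 6.4848
K_B = (4C+2)/(4C−3) = 27.939/22.939 = 1.2180
τ_max = K·8FD/(πd³) → F_max = τ_allow·πd³/(8DK)
F_max = 483·π·1.65³/(8·10.7·1.2180) = 6816.3/104.26 = 65.379 N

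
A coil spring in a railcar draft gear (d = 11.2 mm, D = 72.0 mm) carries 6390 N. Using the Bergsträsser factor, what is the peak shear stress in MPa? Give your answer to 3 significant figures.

Spring index C = D/d = 72.0/11.2 = 6.4286
K_B = (4C+2)/(4C−3) = 27.714/22.714 = 1.2201
τ₀ = 8FD/(πd³) = 8·6390·72.0/(π·11.2³) = 3.68064e+06/4413.7 = 833.91 MPa
τ_max = K·τ₀ = 1.2201 × 833.91 = 1017.5 MPa

1020 MPa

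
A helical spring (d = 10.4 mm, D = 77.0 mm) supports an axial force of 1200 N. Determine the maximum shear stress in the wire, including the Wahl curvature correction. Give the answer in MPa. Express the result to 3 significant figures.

Spring index C = D/d = 77.0/10.4 = 7.4038
K_W = (4C−1)/(4C−4) + 0.615/C = 28.615/25.615 + 0.0831 = 1.2002
τ₀ = 8FD/(πd³) = 8·1200·77.0/(π·10.4³) = 739200/3533.9 = 209.18 MPa
τ_max = K·τ₀ = 1.2002 × 209.18 = 251.05 MPa

251 MPa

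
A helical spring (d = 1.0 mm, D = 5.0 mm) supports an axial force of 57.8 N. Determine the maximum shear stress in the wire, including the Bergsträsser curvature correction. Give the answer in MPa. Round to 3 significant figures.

Spring index C = D/d = 5.0/1.0 = 5.0000
K_B = (4C+2)/(4C−3) = 22.000/17.000 = 1.2941
τ₀ = 8FD/(πd³) = 8·57.8·5.0/(π·1.0³) = 2312/3.1416 = 735.93 MPa
τ_max = K·τ₀ = 1.2941 × 735.93 = 952.38 MPa

952 MPa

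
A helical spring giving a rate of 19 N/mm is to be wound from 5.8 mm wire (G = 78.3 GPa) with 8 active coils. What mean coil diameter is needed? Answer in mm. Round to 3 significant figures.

41.8 mm

D = (Gd⁴/(8N_a·k))^(1/3) = (78.3×10³·5.8⁴/(8·8·19))^(1/3)
  = (72868.6)^(1/3) = 41.7683 mm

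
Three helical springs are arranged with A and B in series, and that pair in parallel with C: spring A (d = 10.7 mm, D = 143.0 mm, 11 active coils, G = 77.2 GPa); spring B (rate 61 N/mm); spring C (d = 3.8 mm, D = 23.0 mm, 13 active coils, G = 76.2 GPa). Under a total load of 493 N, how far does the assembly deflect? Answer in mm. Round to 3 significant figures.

k_A = Gd⁴/(8D³N_a) = (77.2×10³)(10.7⁴)/(8·143.0³·11) = 3.9324 N/mm
k_C = Gd⁴/(8D³N_a) = (76.2×10³)(3.8⁴)/(8·23.0³·13) = 12.557 N/mm
Springs A,B series: k_AB = 1/(1/3.9324+1/61) = 3.6943 N/mm; parallel with C: k_eq = 3.6943+12.557 = 16.251 N/mm
δ = F/k_eq = 493/16.251 = 30.337 mm

30.3 mm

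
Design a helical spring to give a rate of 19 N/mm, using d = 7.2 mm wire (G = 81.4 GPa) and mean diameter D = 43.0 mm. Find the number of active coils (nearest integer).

N_a = Gd⁴/(8D³k) = (81.4×10³ × 7.2⁴)/(8 × 43.0³ × 19)
    = 2.18753e+08 / 1.20851e+07 = 18.1 → 18 coils

18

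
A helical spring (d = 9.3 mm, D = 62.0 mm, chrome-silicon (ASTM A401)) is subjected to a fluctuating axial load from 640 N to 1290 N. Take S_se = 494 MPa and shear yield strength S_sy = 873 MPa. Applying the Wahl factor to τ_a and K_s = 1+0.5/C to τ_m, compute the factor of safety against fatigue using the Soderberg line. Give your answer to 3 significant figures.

C = D/d = 62.0/9.3 = 6.6667; K_W = (4C−1)/(4C−4)+0.615/C = 1.2246; K_s = 1+0.5/C = 1.0750
F_a = (F_max−F_min)/2 = 325 N; F_m = (F_max+F_min)/2 = 965 N
τ_a = K_W·8F_aD/(πd³) = 1.2246 × 63.792 = 78.12 MPa
τ_m = K_s·8F_mD/(πd³) = 1.0750 × 189.41 = 203.62 MPa
Soderberg: 1/n_f = τ_a/S_se + τ_m/S_sy = 78.12/494 + 203.62/873 = 0.15814 + 0.23324 = 0.39138
n_f = 1/0.39138 = 2.555

2.56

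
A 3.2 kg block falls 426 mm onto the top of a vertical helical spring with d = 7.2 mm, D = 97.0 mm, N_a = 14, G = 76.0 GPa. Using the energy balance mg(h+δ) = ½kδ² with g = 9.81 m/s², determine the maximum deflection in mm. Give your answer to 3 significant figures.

132 mm

k = Gd⁴/(8D³N_a) = (76.0×10³)(7.2⁴)/(8·97.0³·14) = 1.9981 N/mm
W = mg = 3.2 × 9.81 = 31.392 N
½kδ² − Wδ − Wh = 0 → δ = (W + √(W² + 2kWh))/k
δ = (31.392 + √(985.46 + 53440.3))/1.9981 = (31.392 + 233.29)/1.9981 = 132.47 mm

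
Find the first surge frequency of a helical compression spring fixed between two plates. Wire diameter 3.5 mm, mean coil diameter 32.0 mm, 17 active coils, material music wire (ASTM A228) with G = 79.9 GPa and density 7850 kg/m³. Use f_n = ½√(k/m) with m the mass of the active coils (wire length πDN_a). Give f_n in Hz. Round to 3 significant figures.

k = Gd⁴/(8D³N_a) = (79.9×10³)(3.5⁴)/(8·32.0³·17) = 2.6905 N/mm = 2690.5 N/m
Wire length L = πDN_a = π·32.0·17 = 1709 mm
m = ρ·(πd²/4)·L = 7850 × 9.6211×10⁻⁶ m² × 1.709 m = 0.12908 kg
f_n = ½√(k/m) = 0.5·√(2690.5/0.12908) = 0.5·√(20844) = 72.188 Hz

72.2 Hz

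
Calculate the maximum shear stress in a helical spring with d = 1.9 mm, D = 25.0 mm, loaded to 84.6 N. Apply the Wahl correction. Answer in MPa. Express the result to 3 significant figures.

870 MPa

Spring index C = D/d = 25.0/1.9 = 13.1579
K_W = (4C−1)/(4C−4) + 0.615/C = 51.632/48.632 + 0.0467 = 1.1084
τ₀ = 8FD/(πd³) = 8·84.6·25.0/(π·1.9³) = 16920/21.548 = 785.22 MPa
τ_max = K·τ₀ = 1.1084 × 785.22 = 870.36 MPa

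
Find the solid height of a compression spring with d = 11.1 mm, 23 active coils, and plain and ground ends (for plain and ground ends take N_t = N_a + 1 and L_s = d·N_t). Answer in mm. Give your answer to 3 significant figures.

266 mm

plain and ground ends: N_t = N_a + 1 = 23 + 1 = 24
L_s = d·N_t = 11.1 × 24 = 266.4 mm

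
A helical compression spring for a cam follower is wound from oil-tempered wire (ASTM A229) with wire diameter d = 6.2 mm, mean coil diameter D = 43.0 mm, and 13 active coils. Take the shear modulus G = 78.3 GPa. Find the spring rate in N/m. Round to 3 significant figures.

14000 N/m

k = Gd⁴/(8D³N_a) = (78.3×10³ × 6.2⁴) / (8 × 43.0³ × 13)
  = 1.15699e+08 / 8.26873e+06 = 13.992 N/mm = 13992 N/m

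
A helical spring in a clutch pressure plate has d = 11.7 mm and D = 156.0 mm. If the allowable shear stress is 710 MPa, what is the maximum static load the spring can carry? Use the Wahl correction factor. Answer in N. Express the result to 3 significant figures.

2590 N

C = D/d = 156.0/11.7 = 13.3333
K_W = (4C−1)/(4C−4) + 0.615/C = 52.333/49.333 + 0.0461 = 1.1069
τ_max = K·8FD/(πd³) → F_max = τ_allow·πd³/(8DK)
F_max = 710·π·11.7³/(8·156.0·1.1069) = 3.5724e+06/1381.5 = 2586 N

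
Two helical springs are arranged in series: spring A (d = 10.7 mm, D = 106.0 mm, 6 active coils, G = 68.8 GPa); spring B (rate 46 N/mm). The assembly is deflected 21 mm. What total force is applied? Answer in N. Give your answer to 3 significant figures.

247 N

k_A = Gd⁴/(8D³N_a) = (68.8×10³)(10.7⁴)/(8·106.0³·6) = 15.775 N/mm
Series: 1/k_eq = 1/15.775 + 1/46 = 0.085131; k_eq = 11.747 N/mm
F = k_eq·δ = 11.747·21 = 246.68 N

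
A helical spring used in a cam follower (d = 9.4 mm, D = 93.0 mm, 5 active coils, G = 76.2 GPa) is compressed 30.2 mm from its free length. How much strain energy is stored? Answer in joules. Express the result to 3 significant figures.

8.43 J

k = Gd⁴/(8D³N_a) = (76.2×10³)(9.4⁴)/(8·93.0³·5) = 18.491 N/mm
U = ½kδ² = 0.5 × 18.491 × 30.2² = 8432.2 N·mm = 8.4322 J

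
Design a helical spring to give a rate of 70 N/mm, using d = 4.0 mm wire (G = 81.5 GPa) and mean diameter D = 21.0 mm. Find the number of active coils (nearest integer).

N_a = Gd⁴/(8D³k) = (81.5×10³ × 4.0⁴)/(8 × 21.0³ × 70)
    = 2.0864e+07 / 5.18616e+06 = 4.023 → 4 coils

4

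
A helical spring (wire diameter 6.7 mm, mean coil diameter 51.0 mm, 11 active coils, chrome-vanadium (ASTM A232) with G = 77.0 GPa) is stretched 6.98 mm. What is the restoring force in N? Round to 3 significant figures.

92.8 N

k = Gd⁴/(8D³N_a) = (77.0×10³)(6.7⁴)/(8·51.0³·11) = 13.292 N/mm
F = k·δ = 13.292 × 6.98 = 92.78 N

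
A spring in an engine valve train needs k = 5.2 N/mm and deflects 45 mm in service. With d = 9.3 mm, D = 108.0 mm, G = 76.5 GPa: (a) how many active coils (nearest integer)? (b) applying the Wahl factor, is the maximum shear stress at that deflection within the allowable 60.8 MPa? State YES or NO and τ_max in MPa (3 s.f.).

(a) 11 coils; (b) NO, τ_max = 89.2 MPa

N_a = Gd⁴/(8D³k) = (76.5×10³)(9.3⁴)/(8·108.0³·5.2) = 10.92 → N_a = 11
Actual rate k = Gd⁴/(8D³·11) = 5.1623 N/mm
Working load F = kδ = 5.1623·45 = 232.3 N
C = 108.0/9.3 = 11.6129; K_W = (4C−1)/(4C−4)+0.615/C = 1.1236
τ_max = K_W·8FD/(πd³) = 1.1236·79.427 = 89.246 MPa
τ_max > 60.8 MPa → exceeds allowable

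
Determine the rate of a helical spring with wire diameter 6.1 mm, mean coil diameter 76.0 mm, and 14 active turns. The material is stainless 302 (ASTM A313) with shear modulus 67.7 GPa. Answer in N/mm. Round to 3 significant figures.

1.91 N/mm

k = Gd⁴/(8D³N_a) = (67.7×10³ × 6.1⁴) / (8 × 76.0³ × 14)
  = 9.37363e+07 / 4.91653e+07 = 1.9066 N/mm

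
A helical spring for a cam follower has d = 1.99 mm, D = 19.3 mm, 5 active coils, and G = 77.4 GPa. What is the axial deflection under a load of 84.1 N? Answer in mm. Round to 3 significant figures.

19.9 mm

k = Gd⁴/(8D³N_a) = (77.4×10³)(1.99⁴)/(8·19.3³·5) = 4.2211 N/mm
δ = F/k = 84.1 / 4.2211 = 19.924 mm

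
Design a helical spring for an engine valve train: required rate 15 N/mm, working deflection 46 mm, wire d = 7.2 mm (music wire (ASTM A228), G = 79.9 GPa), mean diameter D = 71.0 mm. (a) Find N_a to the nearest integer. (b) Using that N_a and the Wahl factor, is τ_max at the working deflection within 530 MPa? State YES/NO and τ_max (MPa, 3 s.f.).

(a) 5 coils; (b) YES, τ_max = 383 MPa

N_a = Gd⁴/(8D³k) = (79.9×10³)(7.2⁴)/(8·71.0³·15) = 4.999 → N_a = 5
Actual rate k = Gd⁴/(8D³·5) = 14.998 N/mm
Working load F = kδ = 14.998·46 = 689.92 N
C = 71.0/7.2 = 9.8611; K_W = (4C−1)/(4C−4)+0.615/C = 1.1470
τ_max = K_W·8FD/(πd³) = 1.1470·334.2 = 383.32 MPa
τ_max ≤ 530 MPa → acceptable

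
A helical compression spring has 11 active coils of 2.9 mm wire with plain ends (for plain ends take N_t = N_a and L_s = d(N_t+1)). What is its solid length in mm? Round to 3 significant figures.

34.8 mm

plain ends: N_t = N_a = 11
L_s = d·(N_t+1) = 2.9 × 12 = 34.8 mm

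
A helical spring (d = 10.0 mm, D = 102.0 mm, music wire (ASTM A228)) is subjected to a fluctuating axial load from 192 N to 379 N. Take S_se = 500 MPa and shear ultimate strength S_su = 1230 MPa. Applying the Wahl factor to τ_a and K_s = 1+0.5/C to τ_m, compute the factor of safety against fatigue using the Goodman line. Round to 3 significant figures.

8.42

C = D/d = 102.0/10.0 = 10.2000; K_W = (4C−1)/(4C−4)+0.615/C = 1.1418; K_s = 1+0.5/C = 1.0490
F_a = (F_max−F_min)/2 = 93.5 N; F_m = (F_max+F_min)/2 = 285.5 N
τ_a = K_W·8F_aD/(πd³) = 1.1418 × 24.286 = 27.73 MPa
τ_m = K_s·8F_mD/(πd³) = 1.0490 × 74.156 = 77.791 MPa
Goodman: 1/n_f = τ_a/S_se + τ_m/S_su = 27.73/500 + 77.791/1230 = 0.05546 + 0.06324 = 0.1187
n_f = 1/0.1187 = 8.424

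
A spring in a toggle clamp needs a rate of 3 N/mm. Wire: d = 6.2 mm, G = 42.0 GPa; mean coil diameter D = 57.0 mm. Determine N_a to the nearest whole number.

N_a = Gd⁴/(8D³k) = (42.0×10³ × 6.2⁴)/(8 × 57.0³ × 3)
    = 6.20606e+07 / 4.44463e+06 = 13.96 → 14 coils

14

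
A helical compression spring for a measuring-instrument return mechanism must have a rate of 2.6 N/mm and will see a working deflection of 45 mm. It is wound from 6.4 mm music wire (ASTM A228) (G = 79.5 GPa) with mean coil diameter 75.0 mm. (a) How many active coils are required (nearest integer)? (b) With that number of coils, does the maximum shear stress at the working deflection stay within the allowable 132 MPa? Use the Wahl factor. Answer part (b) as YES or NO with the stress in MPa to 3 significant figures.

N_a = Gd⁴/(8D³k) = (79.5×10³)(6.4⁴)/(8·75.0³·2.6) = 15.2 → N_a = 15
Actual rate k = Gd⁴/(8D³·15) = 2.6346 N/mm
Working load F = kδ = 2.6346·45 = 118.56 N
C = 75.0/6.4 = 11.7188; K_W = (4C−1)/(4C−4)+0.615/C = 1.1225
τ_max = K_W·8FD/(πd³) = 1.1225·86.377 = 96.953 MPa
τ_max ≤ 132 MPa → acceptable

(a) 15 coils; (b) YES, τ_max = 97.0 MPa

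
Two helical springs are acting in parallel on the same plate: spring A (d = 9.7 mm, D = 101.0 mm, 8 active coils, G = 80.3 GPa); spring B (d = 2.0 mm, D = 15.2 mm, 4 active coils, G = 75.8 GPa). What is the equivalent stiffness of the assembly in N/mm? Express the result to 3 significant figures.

21.6 N/mm

k_A = Gd⁴/(8D³N_a) = (80.3×10³)(9.7⁴)/(8·101.0³·8) = 10.781 N/mm
k_B = Gd⁴/(8D³N_a) = (75.8×10³)(2.0⁴)/(8·15.2³·4) = 10.792 N/mm
Parallel: k_eq = 10.781 + 10.792 = 21.573 N/mm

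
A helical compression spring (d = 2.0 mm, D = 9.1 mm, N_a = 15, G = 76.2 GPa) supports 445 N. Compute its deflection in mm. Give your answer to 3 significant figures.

33.0 mm

k = Gd⁴/(8D³N_a) = (76.2×10³)(2.0⁴)/(8·9.1³·15) = 13.482 N/mm
δ = F/k = 445 / 13.482 = 33.006 mm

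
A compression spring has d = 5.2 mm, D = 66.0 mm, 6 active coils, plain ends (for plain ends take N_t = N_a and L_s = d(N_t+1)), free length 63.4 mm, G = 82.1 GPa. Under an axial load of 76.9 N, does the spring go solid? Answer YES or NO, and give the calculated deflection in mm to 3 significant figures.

NO, δ = 17.7 mm

k = Gd⁴/(8D³N_a) = (82.1×10³)(5.2⁴)/(8·66.0³·6) = 4.3499 N/mm
N_t = 6; L_s = 5.2·7 = 36.4 mm; δ_solid = L₀ − L_s = 63.4 − 36.4 = 27 mm
δ = F/k = 76.9/4.3499 = 17.678 mm
δ < δ_solid → spring does not go solid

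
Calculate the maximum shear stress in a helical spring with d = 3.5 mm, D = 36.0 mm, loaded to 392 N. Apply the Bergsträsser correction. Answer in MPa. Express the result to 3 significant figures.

Spring index C = D/d = 36.0/3.5 = 10.2857
K_B = (4C+2)/(4C−3) = 43.143/38.143 = 1.1311
τ₀ = 8FD/(πd³) = 8·392·36.0/(π·3.5³) = 112896/134.7 = 838.16 MPa
τ_max = K·τ₀ = 1.1311 × 838.16 = 948.03 MPa

948 MPa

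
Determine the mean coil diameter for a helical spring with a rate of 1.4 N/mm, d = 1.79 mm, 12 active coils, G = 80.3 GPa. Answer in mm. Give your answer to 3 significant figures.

18.3 mm

D = (Gd⁴/(8N_a·k))^(1/3) = (80.3×10³·1.79⁴/(8·12·1.4))^(1/3)
  = (6133.78)^(1/3) = 18.3053 mm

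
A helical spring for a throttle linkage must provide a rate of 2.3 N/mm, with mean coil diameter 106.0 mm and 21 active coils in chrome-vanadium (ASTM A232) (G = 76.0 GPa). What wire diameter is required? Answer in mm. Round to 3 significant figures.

d = (8D³N_a·k / G)^(1/4) = (8·106.0³·21·2.3 / (76.0×10³))^0.25
  = (6055.4)^0.25 = 8.8214 mm

8.82 mm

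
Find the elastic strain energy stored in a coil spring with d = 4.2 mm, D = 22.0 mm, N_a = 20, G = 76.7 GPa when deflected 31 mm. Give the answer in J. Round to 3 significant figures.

k = Gd⁴/(8D³N_a) = (76.7×10³)(4.2⁴)/(8·22.0³·20) = 14.009 N/mm
U = ½kδ² = 0.5 × 14.009 × 31² = 6731.3 N·mm = 6.7313 J

6.73 J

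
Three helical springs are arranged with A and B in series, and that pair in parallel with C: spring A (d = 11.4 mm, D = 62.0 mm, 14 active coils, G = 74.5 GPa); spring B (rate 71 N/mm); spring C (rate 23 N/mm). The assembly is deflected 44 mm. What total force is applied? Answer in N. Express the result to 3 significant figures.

2260 N

k_A = Gd⁴/(8D³N_a) = (74.5×10³)(11.4⁴)/(8·62.0³·14) = 47.139 N/mm
Springs A,B series: k_AB = 1/(1/47.139+1/71) = 28.33 N/mm; parallel with C: k_eq = 28.33+23 = 51.33 N/mm
F = k_eq·δ = 51.33·44 = 2258.5 N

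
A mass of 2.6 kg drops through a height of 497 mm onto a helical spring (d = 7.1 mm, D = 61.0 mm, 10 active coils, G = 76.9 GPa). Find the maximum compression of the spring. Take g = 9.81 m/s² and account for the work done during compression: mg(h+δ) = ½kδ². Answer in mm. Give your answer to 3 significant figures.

51.0 mm

k = Gd⁴/(8D³N_a) = (76.9×10³)(7.1⁴)/(8·61.0³·10) = 10.762 N/mm
W = mg = 2.6 × 9.81 = 25.506 N
½kδ² − Wδ − Wh = 0 → δ = (W + √(W² + 2kWh))/k
δ = (25.506 + √(650.56 + 272841))/10.762 = (25.506 + 522.96)/10.762 = 50.965 mm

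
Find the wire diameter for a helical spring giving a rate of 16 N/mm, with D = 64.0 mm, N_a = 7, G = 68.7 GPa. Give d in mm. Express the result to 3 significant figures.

d = (8D³N_a·k / G)^(1/4) = (8·64.0³·7·16 / (68.7×10³))^0.25
  = (3418.9)^0.25 = 7.6467 mm

7.65 mm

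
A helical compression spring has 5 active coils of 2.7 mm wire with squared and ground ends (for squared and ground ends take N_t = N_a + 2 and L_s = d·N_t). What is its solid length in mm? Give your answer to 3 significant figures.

18.9 mm

squared and ground ends: N_t = N_a + 2 = 5 + 2 = 7
L_s = d·N_t = 2.7 × 7 = 18.9 mm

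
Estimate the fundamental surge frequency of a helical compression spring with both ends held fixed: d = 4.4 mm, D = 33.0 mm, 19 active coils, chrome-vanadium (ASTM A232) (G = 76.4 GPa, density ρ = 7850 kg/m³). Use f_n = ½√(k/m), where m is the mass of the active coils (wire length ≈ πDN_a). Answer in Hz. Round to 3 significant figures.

74.7 Hz

k = Gd⁴/(8D³N_a) = (76.4×10³)(4.4⁴)/(8·33.0³·19) = 5.2423 N/mm = 5242.3 N/m
Wire length L = πDN_a = π·33.0·19 = 1969.8 mm
m = ρ·(πd²/4)·L = 7850 × 15.205×10⁻⁶ m² × 1.9698 m = 0.23512 kg
f_n = ½√(k/m) = 0.5·√(5242.3/0.23512) = 0.5·√(22296) = 74.66 Hz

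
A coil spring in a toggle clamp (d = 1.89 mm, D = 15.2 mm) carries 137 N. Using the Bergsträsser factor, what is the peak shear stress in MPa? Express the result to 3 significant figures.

Spring index C = D/d = 15.2/1.89 = 8.0423
K_B = (4C+2)/(4C−3) = 34.169/29.169 = 1.1714
τ₀ = 8FD/(πd³) = 8·137·15.2/(π·1.89³) = 16659.2/21.21 = 785.45 MPa
τ_max = K·τ₀ = 1.1714 × 785.45 = 920.09 MPa

920 MPa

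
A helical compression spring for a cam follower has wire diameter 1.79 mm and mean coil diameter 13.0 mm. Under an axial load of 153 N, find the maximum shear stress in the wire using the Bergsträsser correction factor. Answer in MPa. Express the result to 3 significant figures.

Spring index C = D/d = 13.0/1.79 = 7.2626
K_B = (4C+2)/(4C−3) = 31.050/26.050 = 1.1919
τ₀ = 8FD/(πd³) = 8·153·13.0/(π·1.79³) = 15912/18.018 = 883.11 MPa
τ_max = K·τ₀ = 1.1919 × 883.11 = 1052.6 MPa

1050 MPa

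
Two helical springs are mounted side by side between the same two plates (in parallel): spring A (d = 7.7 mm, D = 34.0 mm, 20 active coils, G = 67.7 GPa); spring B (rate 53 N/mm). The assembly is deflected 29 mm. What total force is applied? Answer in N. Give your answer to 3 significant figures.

k_A = Gd⁴/(8D³N_a) = (67.7×10³)(7.7⁴)/(8·34.0³·20) = 37.844 N/mm
Parallel: k_eq = 37.844 + 53 = 90.844 N/mm
F = k_eq·δ = 90.844·29 = 2634.5 N

2630 N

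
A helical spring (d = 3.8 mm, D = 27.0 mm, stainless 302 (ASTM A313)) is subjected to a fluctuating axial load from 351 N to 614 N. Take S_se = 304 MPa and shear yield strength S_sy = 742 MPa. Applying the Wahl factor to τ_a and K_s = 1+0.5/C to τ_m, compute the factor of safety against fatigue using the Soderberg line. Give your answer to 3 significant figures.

0.655

C = D/d = 27.0/3.8 = 7.1053; K_W = (4C−1)/(4C−4)+0.615/C = 1.2094; K_s = 1+0.5/C = 1.0704
F_a = (F_max−F_min)/2 = 131.5 N; F_m = (F_max+F_min)/2 = 482.5 N
τ_a = K_W·8F_aD/(πd³) = 1.2094 × 164.77 = 199.27 MPa
τ_m = K_s·8F_mD/(πd³) = 1.0704 × 604.58 = 647.12 MPa
Soderberg: 1/n_f = τ_a/S_se + τ_m/S_sy = 199.27/304 + 647.12/742 = 0.65550 + 0.87213 = 1.5276
n_f = 1/1.5276 = 0.6546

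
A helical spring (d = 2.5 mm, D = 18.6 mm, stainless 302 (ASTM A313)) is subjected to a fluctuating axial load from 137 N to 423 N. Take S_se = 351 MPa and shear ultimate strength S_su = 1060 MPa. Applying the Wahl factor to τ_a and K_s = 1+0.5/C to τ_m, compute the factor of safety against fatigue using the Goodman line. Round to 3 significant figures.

0.428

C = D/d = 18.6/2.5 = 7.4400; K_W = (4C−1)/(4C−4)+0.615/C = 1.1991; K_s = 1+0.5/C = 1.0672
F_a = (F_max−F_min)/2 = 143 N; F_m = (F_max+F_min)/2 = 280 N
τ_a = K_W·8F_aD/(πd³) = 1.1991 × 433.48 = 519.79 MPa
τ_m = K_s·8F_mD/(πd³) = 1.0672 × 848.77 = 905.81 MPa
Goodman: 1/n_f = τ_a/S_se + τ_m/S_su = 519.79/351 + 905.81/1060 = 1.48090 + 0.85454 = 2.3354
n_f = 1/2.3354 = 0.4282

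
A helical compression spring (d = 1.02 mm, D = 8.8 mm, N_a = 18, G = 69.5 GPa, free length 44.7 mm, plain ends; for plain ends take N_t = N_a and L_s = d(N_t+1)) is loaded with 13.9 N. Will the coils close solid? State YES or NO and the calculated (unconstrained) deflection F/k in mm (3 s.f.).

NO, δ = 18.1 mm

k = Gd⁴/(8D³N_a) = (69.5×10³)(1.02⁴)/(8·8.8³·18) = 0.76661 N/mm
N_t = 18; L_s = 1.02·19 = 19.38 mm; δ_solid = L₀ − L_s = 44.7 − 19.38 = 25.32 mm
δ = F/k = 13.9/0.76661 = 18.132 mm
δ < δ_solid → spring does not go solid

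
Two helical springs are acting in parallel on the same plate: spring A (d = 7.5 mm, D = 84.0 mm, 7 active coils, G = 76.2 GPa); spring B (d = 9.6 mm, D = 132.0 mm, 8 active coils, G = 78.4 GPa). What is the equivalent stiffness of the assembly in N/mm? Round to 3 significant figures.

11.8 N/mm

k_A = Gd⁴/(8D³N_a) = (76.2×10³)(7.5⁴)/(8·84.0³·7) = 7.264 N/mm
k_B = Gd⁴/(8D³N_a) = (78.4×10³)(9.6⁴)/(8·132.0³·8) = 4.5238 N/mm
Parallel: k_eq = 7.264 + 4.5238 = 11.788 N/mm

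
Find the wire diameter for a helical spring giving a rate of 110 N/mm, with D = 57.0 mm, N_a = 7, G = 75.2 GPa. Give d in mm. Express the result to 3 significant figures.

11.1 mm

d = (8D³N_a·k / G)^(1/4) = (8·57.0³·7·110 / (75.2×10³))^0.25
  = (15170)^0.25 = 11.0981 mm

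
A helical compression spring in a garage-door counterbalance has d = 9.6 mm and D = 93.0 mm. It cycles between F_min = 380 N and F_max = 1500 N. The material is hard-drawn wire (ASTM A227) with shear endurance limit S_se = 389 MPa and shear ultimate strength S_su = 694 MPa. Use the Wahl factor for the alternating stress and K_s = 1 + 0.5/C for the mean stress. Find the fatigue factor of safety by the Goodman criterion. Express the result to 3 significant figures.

C = D/d = 93.0/9.6 = 9.6875; K_W = (4C−1)/(4C−4)+0.615/C = 1.1498; K_s = 1+0.5/C = 1.0516
F_a = (F_max−F_min)/2 = 560 N; F_m = (F_max+F_min)/2 = 940 N
τ_a = K_W·8F_aD/(πd³) = 1.1498 × 149.9 = 172.36 MPa
τ_m = K_s·8F_mD/(πd³) = 1.0516 × 251.62 = 264.6 MPa
Goodman: 1/n_f = τ_a/S_se + τ_m/S_su = 172.36/389 + 264.6/694 = 0.44307 + 0.38127 = 0.82434
n_f = 1/0.82434 = 1.213

1.21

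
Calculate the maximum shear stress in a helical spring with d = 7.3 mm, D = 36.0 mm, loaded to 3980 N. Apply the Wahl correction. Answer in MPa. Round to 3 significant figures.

Spring index C = D/d = 36.0/7.3 = 4.9315
K_W = (4C−1)/(4C−4) + 0.615/C = 18.726/15.726 + 0.1247 = 1.3155
τ₀ = 8FD/(πd³) = 8·3980·36.0/(π·7.3³) = 1.14624e+06/1222.1 = 937.9 MPa
τ_max = K·τ₀ = 1.3155 × 937.9 = 1233.8 MPa

1230 MPa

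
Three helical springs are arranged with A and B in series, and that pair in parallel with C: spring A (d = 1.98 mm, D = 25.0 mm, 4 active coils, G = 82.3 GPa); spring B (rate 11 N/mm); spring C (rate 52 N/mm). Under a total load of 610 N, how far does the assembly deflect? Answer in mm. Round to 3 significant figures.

11.3 mm

k_A = Gd⁴/(8D³N_a) = (82.3×10³)(1.98⁴)/(8·25.0³·4) = 2.5298 N/mm
Springs A,B series: k_AB = 1/(1/2.5298+1/11) = 2.0568 N/mm; parallel with C: k_eq = 2.0568+52 = 54.057 N/mm
δ = F/k_eq = 610/54.057 = 11.284 mm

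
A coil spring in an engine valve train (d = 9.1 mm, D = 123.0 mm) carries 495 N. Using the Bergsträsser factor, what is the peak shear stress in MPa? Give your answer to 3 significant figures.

Spring index C = D/d = 123.0/9.1 = 13.5165
K_B = (4C+2)/(4C−3) = 56.066/51.066 = 1.0979
τ₀ = 8FD/(πd³) = 8·495·123.0/(π·9.1³) = 487080/2367.4 = 205.74 MPa
τ_max = K·τ₀ = 1.0979 × 205.74 = 225.89 MPa

226 MPa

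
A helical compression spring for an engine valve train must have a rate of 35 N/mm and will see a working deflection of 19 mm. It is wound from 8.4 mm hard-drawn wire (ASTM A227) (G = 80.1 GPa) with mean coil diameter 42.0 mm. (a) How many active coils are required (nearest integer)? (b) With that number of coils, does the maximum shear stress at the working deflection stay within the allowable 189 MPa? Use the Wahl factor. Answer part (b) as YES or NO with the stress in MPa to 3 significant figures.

(a) 19 coils; (b) YES, τ_max = 159 MPa

N_a = Gd⁴/(8D³k) = (80.1×10³)(8.4⁴)/(8·42.0³·35) = 19.22 → N_a = 19
Actual rate k = Gd⁴/(8D³·19) = 35.413 N/mm
Working load F = kδ = 35.413·19 = 672.84 N
C = 42.0/8.4 = 5.0000; K_W = (4C−1)/(4C−4)+0.615/C = 1.3105
τ_max = K_W·8FD/(πd³) = 1.3105·121.41 = 159.11 MPa
τ_max ≤ 189 MPa → acceptable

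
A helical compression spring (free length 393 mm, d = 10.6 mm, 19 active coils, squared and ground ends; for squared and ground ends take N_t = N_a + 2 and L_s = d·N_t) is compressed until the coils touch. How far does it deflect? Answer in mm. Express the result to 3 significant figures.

N_t = 21; L_s = 10.6·21 = 222.6 mm
δ_solid = L₀ − L_s = 393 − 222.6 = 170.4 mm

170 mm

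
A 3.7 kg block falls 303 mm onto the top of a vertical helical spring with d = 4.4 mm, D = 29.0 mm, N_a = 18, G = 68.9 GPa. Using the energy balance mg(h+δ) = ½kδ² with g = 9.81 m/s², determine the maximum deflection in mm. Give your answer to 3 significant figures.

k = Gd⁴/(8D³N_a) = (68.9×10³)(4.4⁴)/(8·29.0³·18) = 7.3532 N/mm
W = mg = 3.7 × 9.81 = 36.297 N
½kδ² − Wδ − Wh = 0 → δ = (W + √(W² + 2kWh))/k
δ = (36.297 + √(1317.5 + 161740))/7.3532 = (36.297 + 403.8)/7.3532 = 59.852 mm

59.9 mm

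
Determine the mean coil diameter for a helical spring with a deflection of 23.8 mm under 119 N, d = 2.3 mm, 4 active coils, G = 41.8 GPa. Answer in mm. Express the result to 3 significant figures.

19.4 mm

Required rate k = F/δ = 119/23.8 = 5 N/mm
D = (Gd⁴/(8N_a·k))^(1/3) = (41.8×10³·2.3⁴/(8·4·5))^(1/3)
  = (7310.85)^(1/3) = 19.4084 mm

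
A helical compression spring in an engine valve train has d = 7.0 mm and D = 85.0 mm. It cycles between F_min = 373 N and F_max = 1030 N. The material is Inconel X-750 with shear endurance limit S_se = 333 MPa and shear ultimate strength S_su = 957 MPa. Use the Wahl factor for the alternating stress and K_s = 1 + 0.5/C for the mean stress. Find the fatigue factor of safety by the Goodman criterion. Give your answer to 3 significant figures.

C = D/d = 85.0/7.0 = 12.1429; K_W = (4C−1)/(4C−4)+0.615/C = 1.1180; K_s = 1+0.5/C = 1.0412
F_a = (F_max−F_min)/2 = 328.5 N; F_m = (F_max+F_min)/2 = 701.5 N
τ_a = K_W·8F_aD/(πd³) = 1.1180 × 207.3 = 231.75 MPa
τ_m = K_s·8F_mD/(πd³) = 1.0412 × 442.68 = 460.91 MPa
Goodman: 1/n_f = τ_a/S_se + τ_m/S_su = 231.75/333 + 460.91/957 = 0.69595 + 0.48162 = 1.1776
n_f = 1/1.1776 = 0.8492

0.849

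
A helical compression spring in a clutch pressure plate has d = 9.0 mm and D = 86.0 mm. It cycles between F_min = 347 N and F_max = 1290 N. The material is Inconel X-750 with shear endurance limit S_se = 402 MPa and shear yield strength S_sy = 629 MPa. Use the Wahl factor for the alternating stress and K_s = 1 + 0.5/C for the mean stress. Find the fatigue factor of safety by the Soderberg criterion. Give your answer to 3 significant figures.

C = D/d = 86.0/9.0 = 9.5556; K_W = (4C−1)/(4C−4)+0.615/C = 1.1520; K_s = 1+0.5/C = 1.0523
F_a = (F_max−F_min)/2 = 471.5 N; F_m = (F_max+F_min)/2 = 818.5 N
τ_a = K_W·8F_aD/(πd³) = 1.1520 × 141.64 = 163.18 MPa
τ_m = K_s·8F_mD/(πd³) = 1.0523 × 245.88 = 258.75 MPa
Soderberg: 1/n_f = τ_a/S_se + τ_m/S_sy = 163.18/402 + 258.75/629 = 0.40591 + 0.41137 = 0.81727
n_f = 1/0.81727 = 1.224

1.22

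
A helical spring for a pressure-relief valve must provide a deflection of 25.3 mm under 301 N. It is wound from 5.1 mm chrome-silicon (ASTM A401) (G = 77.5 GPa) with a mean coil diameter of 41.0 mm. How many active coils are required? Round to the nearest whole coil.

8

Required rate k = F/δ = 301/25.3 = 11.897 N/mm
N_a = Gd⁴/(8D³k) = (77.5×10³ × 5.1⁴)/(8 × 41.0³ × 11.897)
    = 5.24303e+07 / 6.55975e+06 = 7.993 → 8 coils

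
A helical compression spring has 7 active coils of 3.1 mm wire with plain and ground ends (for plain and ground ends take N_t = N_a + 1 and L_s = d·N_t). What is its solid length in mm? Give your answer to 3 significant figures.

24.8 mm

plain and ground ends: N_t = N_a + 1 = 7 + 1 = 8
L_s = d·N_t = 3.1 × 8 = 24.8 mm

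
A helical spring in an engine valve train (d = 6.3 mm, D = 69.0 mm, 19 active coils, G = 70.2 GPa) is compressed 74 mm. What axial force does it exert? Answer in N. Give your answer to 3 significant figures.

k = Gd⁴/(8D³N_a) = (70.2×10³)(6.3⁴)/(8·69.0³·19) = 2.2147 N/mm
F = k·δ = 2.2147 × 74 = 163.89 N

164 N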